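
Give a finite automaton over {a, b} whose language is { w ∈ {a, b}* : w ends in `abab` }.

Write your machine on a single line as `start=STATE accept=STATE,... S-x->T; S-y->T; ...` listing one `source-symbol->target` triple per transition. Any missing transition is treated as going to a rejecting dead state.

start=q0; accept=q4; q0-a->q1; q0-b->q0; q1-a->q1; q1-b->q2; q2-a->q3; q2-b->q0; q3-a->q1; q3-b->q4; q4-a->q3; q4-b->q0

Remember how much of `abab` the current input suffix matches. State q0 means no match yet; q1 means the last symbol is `a`; q2 means the last 2 symbols are `ab`; q3 means the last 3 symbols are `aba`; q4 means the last 4 symbols are `abab`. Only q4 accepts. On a mismatch, fall back to the longest proper suffix that is still a prefix of `abab`.
5 states suffice.
        a   b  
>  q0   q1  q0 
   q1   q1  q2 
   q2   q3  q0 
   q3   q1  q4 
 * q4   q3  q0 
(> = start, * = accepting)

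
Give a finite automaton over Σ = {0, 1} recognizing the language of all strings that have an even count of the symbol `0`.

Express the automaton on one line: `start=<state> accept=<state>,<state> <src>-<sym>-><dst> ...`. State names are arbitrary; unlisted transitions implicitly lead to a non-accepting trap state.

start=q0 accept=q0 q0-0->q1 q0-1->q0 q1-0->q0 q1-1->q1

The only thing that matters is how many `0`s have appeared, reduced mod 2. Use one state per residue: q0 for 0, …, q1 for 1. Reading `0` moves to the next residue; anything else stays put. q0 is accepting.
        0   1  
>* q0   q1  q0 
   q1   q0  q1 
(> = start, * = accepting)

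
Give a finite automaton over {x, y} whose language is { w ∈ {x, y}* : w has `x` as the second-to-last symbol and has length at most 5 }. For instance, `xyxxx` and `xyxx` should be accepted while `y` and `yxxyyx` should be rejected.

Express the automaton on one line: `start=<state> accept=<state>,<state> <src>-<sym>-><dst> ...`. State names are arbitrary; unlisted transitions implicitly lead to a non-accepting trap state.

start=S0 accept=S3,S4,S7,S8,S11,S12,S15,S16 S0-x->S1 S0-y->S2 S1-x->S3 S1-y->S4 S2-x->S5 S2-y->S6 S3-x->S7 S3-y->S8 S4-x->S9 S4-y->S10 S5-x->S7 S5-y->S8 S6-x->S9 S6-y->S10 S7-x->S11 S7-y->S12 S8-x->S13 S8-y->S14 S9-x->S11 S9-y->S12 S10-x->S13 S10-y->S14 S11-x->S15 S11-y->S16 S12-x->S17 S12-y->S18 S13-x->S15 S13-y->S16 S14-x->S17 S14-y->S18 S15-x->S19 S15-y->S20 S16-x->S21 S16-y->S22 S17-x->S19 S17-y->S20 S18-x->S21 S18-y->S22 S19-x->S19 S19-y->S20 S20-x->S21 S20-y->S22 S21-x->S19 S21-y->S20 S22-x->S21 S22-y->S22

Handle the two conditions separately and then intersect. One (7 states) tracks the last 2 symbols read; the other (7 states) tracks the input length, saturating at 6. Each combined state is a pair, one component from each; accept when both components accept.
23 states suffice.
          x    y  
>  S0     S1   S2 
   S1     S3   S4 
   S2     S5   S6 
 * S3     S7   S8 
 * S4     S9  S10 
   S5     S7   S8 
   S6     S9  S10 
 * S7    S11  S12 
 * S8    S13  S14 
   S9    S11  S12 
   S10   S13  S14 
 * S11   S15  S16 
 * S12   S17  S18 
   S13   S15  S16 
   S14   S17  S18 
 * S15   S19  S20 
 * S16   S21  S22 
   S17   S19  S20 
   S18   S21  S22 
   S19   S19  S20 
   S20   S21  S22 
   S21   S19  S20 
   S22   S21  S22 
(> = start, * = accepting)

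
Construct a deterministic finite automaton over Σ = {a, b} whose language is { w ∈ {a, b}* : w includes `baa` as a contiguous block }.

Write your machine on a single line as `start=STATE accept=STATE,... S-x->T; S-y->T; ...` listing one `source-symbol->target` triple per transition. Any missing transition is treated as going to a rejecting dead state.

start=S0; accept=S3; S0-a->S0; S0-b->S1; S1-a->S2; S1-b->S1; S2-a->S3; S2-b->S1; S3-a->S3; S3-b->S3

States S0..S2 record the length of the longest prefix of `baa` that matches the current input suffix. Reaching S3 means `baa` has been seen, and we stay there forever. Accept from S3.
With 4 states:
        a   b  
>  S0   S0  S1 
   S1   S2  S1 
   S2   S3  S1 
 * S3   S3  S3 
(> = start, * = accepting)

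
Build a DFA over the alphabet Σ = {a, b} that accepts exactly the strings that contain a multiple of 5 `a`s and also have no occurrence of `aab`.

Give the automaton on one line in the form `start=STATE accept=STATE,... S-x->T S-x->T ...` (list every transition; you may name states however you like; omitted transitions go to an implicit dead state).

Handle the two conditions separately and then intersect. The first has 5 states tracking the count of `a`s modulo 5; the second has 4 states tracking partial matches of the forbidden pattern `aab`. A product state is a pair (one from each), accepting exactly when both do.
          a    b  
>* s0     s1   s0 
   s1     s2   s3 
   s2     s4   s5 
   s3     s6   s3 
   s4     s7   s8 
   s5     s8   s5 
   s6     s4   s9 
   s7    s10  s11 
   s8    s11   s8 
   s9    s12   s9 
 * s10   s13  s14 
   s11   s14  s11 
   s12    s7  s15 
   s13    s2  s16 
   s14   s16  s14 
   s15   s17  s15 
   s16    s5  s16 
   s17   s10  s18 
   s18   s19  s18 
 * s19   s13   s0 
(> = start, * = accepting)

start=s0 accept=s0,s10,s19 s0-a->s1 s0-b->s0 s1-a->s2 s1-b->s3 s2-a->s4 s2-b->s5 s3-a->s6 s3-b->s3 s4-a->s7 s4-b->s8 s5-a->s8 s5-b->s5 s6-a->s4 s6-b->s9 s7-a->s10 s7-b->s11 s8-a->s11 s8-b->s8 s9-a->s12 s9-b->s9 s10-a->s13 s10-b->s14 s11-a->s14 s11-b->s11 s12-a->s7 s12-b->s15 s13-a->s2 s13-b->s16 s14-a->s16 s14-b->s14 s15-a->s17 s15-b->s15 s16-a->s5 s16-b->s16 s17-a->s10 s17-b->s18 s18-a->s19 s18-b->s18 s19-a->s13 s19-b->s0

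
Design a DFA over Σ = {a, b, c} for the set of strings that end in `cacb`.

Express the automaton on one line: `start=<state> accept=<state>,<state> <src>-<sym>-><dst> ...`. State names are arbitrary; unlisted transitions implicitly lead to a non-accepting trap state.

start=q0 accept=q4 q0-a->q0 q0-b->q0 q0-c->q1 q1-a->q2 q1-b->q0 q1-c->q1 q2-a->q0 q2-b->q0 q2-c->q3 q3-a->q2 q3-b->q4 q3-c->q1 q4-a->q0 q4-b->q0 q4-c->q1

Remember how much of `cacb` the current input suffix matches. State q0 means no match yet; q1 means the last symbol is `c`; q2 means the last 2 symbols are `ca`; q3 means the last 3 symbols are `cac`; q4 means the last 4 symbols are `cacb`. Only q4 accepts. On a mismatch, fall back to the longest proper suffix that is still a prefix of `cacb`.
        a   b   c  
>  q0   q0  q0  q1 
   q1   q2  q0  q1 
   q2   q0  q0  q3 
   q3   q2  q4  q1 
 * q4   q0  q0  q1 
(> = start, * = accepting)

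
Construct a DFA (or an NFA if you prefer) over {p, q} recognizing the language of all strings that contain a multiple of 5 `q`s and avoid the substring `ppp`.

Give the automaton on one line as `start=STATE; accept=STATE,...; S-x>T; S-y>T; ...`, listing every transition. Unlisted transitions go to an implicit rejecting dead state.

start=A; accept=A,B,D; A-p>B; A-q>C; B-p>D; B-q>C; C-p>E; C-q>F; D-p>G; D-q>C; E-p>H; E-q>F; F-p>I; F-q>J; G-p>G; G-q>G; H-p>G; H-q>F; I-p>K; I-q>J; J-p>L; J-q>M; K-p>G; K-q>J; L-p>N; L-q>M; M-p>O; M-q>A; N-p>G; N-q>M; O-p>P; O-q>A; P-p>G; P-q>A

Run two small machines in parallel and take their product. The first has 5 states tracking the count of `q`s modulo 5; the second has 4 states tracking partial matches of the forbidden pattern `ppp`. A product state is a pair (one from each), accepting exactly when both do. After merging equivalent states the machine shrinks.
16 states suffice.
       p  q 
>* A   B  C 
 * B   D  C 
   C   E  F 
 * D   G  C 
   E   H  F 
   F   I  J 
   G   G  G 
   H   G  F 
   I   K  J 
   J   L  M 
   K   G  J 
   L   N  M 
   M   O  A 
   N   G  M 
   O   P  A 
   P   G  A 
(> = start, * = accepting)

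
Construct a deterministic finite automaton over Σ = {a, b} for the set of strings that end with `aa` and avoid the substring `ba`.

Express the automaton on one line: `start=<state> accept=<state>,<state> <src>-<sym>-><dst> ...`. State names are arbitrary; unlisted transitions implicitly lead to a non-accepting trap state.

start=q0 accept=q3 q0-a->q1 q0-b->q2 q1-a->q3 q1-b->q2 q2-a->q4 q2-b->q2 q3-a->q3 q3-b->q2 q4-a->q5 q4-b->q6 q5-a->q5 q5-b->q6 q6-a->q4 q6-b->q6

Handle the two conditions separately and then intersect. One (3 states) tracks how much of the suffix `aa` has currently been matched; the other (3 states) tracks partial matches of the forbidden pattern `ba`. Each combined state is a pair, one component from each; accept when both components accept.
A 7-state machine:
        a   b  
>  q0   q1  q2 
   q1   q3  q2 
   q2   q4  q2 
 * q3   q3  q2 
   q4   q5  q6 
   q5   q5  q6 
   q6   q4  q6 
(> = start, * = accepting)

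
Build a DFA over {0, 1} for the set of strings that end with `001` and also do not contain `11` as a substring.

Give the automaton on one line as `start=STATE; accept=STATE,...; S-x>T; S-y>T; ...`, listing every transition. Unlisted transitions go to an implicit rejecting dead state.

Run two small machines in parallel and take their product. The first has 4 states tracking how much of the suffix `001` has currently been matched; the second has 3 states tracking partial matches of the forbidden pattern `11`. A product state is a pair (one from each), accepting exactly when both do. After merging equivalent states the machine shrinks.
6 states suffice.
       0  1 
>  A   B  C 
   B   D  C 
   C   B  E 
   D   D  F 
   E   E  E 
 * F   B  E 
(> = start, * = accepting)

start=A; accept=F; A-0>B; A-1>C; B-0>D; B-1>C; C-0>B; C-1>E; D-0>D; D-1>F; E-0>E; E-1>E; F-0>B; F-1>E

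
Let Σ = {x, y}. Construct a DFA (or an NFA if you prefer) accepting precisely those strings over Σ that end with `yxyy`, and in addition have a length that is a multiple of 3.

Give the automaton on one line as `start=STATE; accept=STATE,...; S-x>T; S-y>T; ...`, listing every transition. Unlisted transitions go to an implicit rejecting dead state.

start=S0; accept=S6; S0-x>S1; S0-y>S1; S1-x>S2; S1-y>S2; S2-x>S0; S2-y>S3; S3-x>S4; S3-y>S1; S4-x>S2; S4-y>S5; S5-x>S0; S5-y>S6; S6-x>S4; S6-y>S1

Run two small machines in parallel and take their product. The first has 5 states tracking how much of the suffix `yxyy` has currently been matched; the second has 3 states tracking the input length modulo 3. A product state is a pair (one from each), accepting exactly when both do. After merging equivalent states the machine shrinks.
With 7 states:
        x   y  
>  S0   S1  S1 
   S1   S2  S2 
   S2   S0  S3 
   S3   S4  S1 
   S4   S2  S5 
   S5   S0  S6 
 * S6   S4  S1 
(> = start, * = accepting)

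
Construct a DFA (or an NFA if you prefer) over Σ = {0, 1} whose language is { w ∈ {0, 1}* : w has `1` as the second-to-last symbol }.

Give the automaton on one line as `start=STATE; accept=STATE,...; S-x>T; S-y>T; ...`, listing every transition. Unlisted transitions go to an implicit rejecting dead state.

Because acceptance depends on a position counted from the end, the machine has to buffer the most recent 2 symbols. Make each state the string of the last up-to-2 symbols read; on input `x` shift the window left and append `x`. Accept when the buffered window has length 2 and begins with `1`.
7 states suffice.
       0  1 
>  A   B  C 
   B   D  E 
   C   F  G 
   D   D  E 
   E   F  G 
 * F   D  E 
 * G   F  G 
(> = start, * = accepting)

start=A; accept=F,G; A-0>B; A-1>C; B-0>D; B-1>E; C-0>F; C-1>G; D-0>D; D-1>E; E-0>F; E-1>G; F-0>D; F-1>E; G-0>F; G-1>G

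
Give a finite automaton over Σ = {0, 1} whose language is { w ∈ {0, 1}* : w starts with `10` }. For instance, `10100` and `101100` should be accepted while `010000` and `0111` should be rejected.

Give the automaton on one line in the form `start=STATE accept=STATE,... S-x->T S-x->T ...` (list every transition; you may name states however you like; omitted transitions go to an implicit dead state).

Check the first 2 symbols one by one: A through B record how many have matched `10` so far; any wrong symbol goes to the dead state D. After all 2 match we enter the accepting sink C.
A 4-state machine:
       0  1 
>  A   D  B 
   B   C  D 
 * C   C  C 
   D   D  D 
(> = start, * = accepting)

start=A accept=C A-0->D A-1->B B-0->C B-1->D C-0->C C-1->C D-0->D D-1->D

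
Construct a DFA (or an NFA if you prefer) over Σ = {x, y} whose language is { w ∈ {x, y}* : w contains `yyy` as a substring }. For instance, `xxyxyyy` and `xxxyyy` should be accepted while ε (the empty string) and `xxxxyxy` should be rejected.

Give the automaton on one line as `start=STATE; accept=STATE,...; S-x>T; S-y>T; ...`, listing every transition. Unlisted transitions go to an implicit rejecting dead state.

start=s0; accept=s3; s0-x>s0; s0-y>s1; s1-x>s0; s1-y>s2; s2-x>s0; s2-y>s3; s3-x>s3; s3-y>s3

Track how much of `yyy` has been matched so far: state s0 is no progress, s3 is the absorbing accept state reached once `yyy` has occurred. Intermediate states record partial matches; on a mismatch, fall back to the longest reusable overlap.
With 4 states:
        x   y  
>  s0   s0  s1 
   s1   s0  s2 
   s2   s0  s3 
 * s3   s3  s3 
(> = start, * = accepting)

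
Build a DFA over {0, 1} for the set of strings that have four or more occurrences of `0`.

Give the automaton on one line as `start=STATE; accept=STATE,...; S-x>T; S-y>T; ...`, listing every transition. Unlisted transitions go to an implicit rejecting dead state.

start=q0; accept=q4,q5; q0-0>q1; q0-1>q0; q1-0>q2; q1-1>q1; q2-0>q3; q2-1>q2; q3-0>q4; q3-1>q3; q4-0>q5; q4-1>q4; q5-0>q5; q5-1>q5

Only the number of `0`s matters, and only up to 5. Make a chain q0 → q1 → q2 → q3 → q4 → q5 advanced by each `0` (with q5 absorbing); every other symbol self-loops. The accepting set is {q4, q5}.
        0   1  
>  q0   q1  q0 
   q1   q2  q1 
   q2   q3  q2 
   q3   q4  q3 
 * q4   q5  q4 
 * q5   q5  q5 
(> = start, * = accepting)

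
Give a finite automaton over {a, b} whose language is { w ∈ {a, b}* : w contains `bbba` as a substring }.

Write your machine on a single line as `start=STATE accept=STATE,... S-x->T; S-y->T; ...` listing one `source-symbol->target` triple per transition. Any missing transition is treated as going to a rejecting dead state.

start=q0; accept=q4; q0-a->q0; q0-b->q1; q1-a->q0; q1-b->q2; q2-a->q0; q2-b->q3; q3-a->q4; q3-b->q3; q4-a->q4; q4-b->q4

Track how much of `bbba` has been matched so far: state q0 is no progress, q4 is the absorbing accept state reached once `bbba` has occurred. Intermediate states record partial matches; on a mismatch, fall back to the longest reusable overlap.
        a   b  
>  q0   q0  q1 
   q1   q0  q2 
   q2   q0  q3 
   q3   q4  q3 
 * q4   q4  q4 
(> = start, * = accepting)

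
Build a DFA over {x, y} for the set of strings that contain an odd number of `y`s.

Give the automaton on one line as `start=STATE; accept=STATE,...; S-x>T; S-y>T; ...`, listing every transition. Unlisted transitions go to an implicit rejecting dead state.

The only thing that matters is how many `y`s have appeared, reduced mod 2. Use one state per residue: q0 for 0, …, q1 for 1. Reading `y` moves to the next residue; anything else stays put. q1 is accepting.
2 states suffice.
        x   y  
>  q0   q0  q1 
 * q1   q1  q0 
(> = start, * = accepting)

start=q0; accept=q1; q0-x>q0; q0-y>q1; q1-x>q1; q1-y>q0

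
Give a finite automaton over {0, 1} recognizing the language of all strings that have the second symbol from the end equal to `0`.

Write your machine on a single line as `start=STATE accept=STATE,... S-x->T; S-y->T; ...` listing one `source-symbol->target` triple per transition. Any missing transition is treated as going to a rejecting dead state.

start=A; accept=D,E; A-0->B; A-1->C; B-0->D; B-1->E; C-0->F; C-1->G; D-0->D; D-1->E; E-0->F; E-1->G; F-0->D; F-1->E; G-0->F; G-1->G

Because acceptance depends on a position counted from the end, the machine has to buffer the most recent 2 symbols. Make each state the string of the last up-to-2 symbols read; on input `x` shift the window left and append `x`. Accept when the buffered window has length 2 and begins with `0`.
       0  1 
>  A   B  C 
   B   D  E 
   C   F  G 
 * D   D  E 
 * E   F  G 
   F   D  E 
   G   F  G 
(> = start, * = accepting)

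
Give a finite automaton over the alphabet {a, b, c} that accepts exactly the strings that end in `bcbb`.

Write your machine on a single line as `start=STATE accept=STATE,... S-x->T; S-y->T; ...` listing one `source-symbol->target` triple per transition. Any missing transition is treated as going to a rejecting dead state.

start=S0; accept=S4; S0-a->S0; S0-b->S1; S0-c->S0; S1-a->S0; S1-b->S1; S1-c->S2; S2-a->S0; S2-b->S3; S2-c->S0; S3-a->S0; S3-b->S4; S3-c->S2; S4-a->S0; S4-b->S1; S4-c->S2

Let each state record the length of the longest suffix of the input read so far that is also a prefix of `bcbb`. S1 means the last symbol is `b`; S2 means the last 2 symbols are `bc`; S3 means the last 3 symbols are `bcb`; S4 means the last 4 symbols are `bcbb`. Accept only at S4, where the string currently ends in `bcbb`.
5 states suffice.
        a   b   c  
>  S0   S0  S1  S0 
   S1   S0  S1  S2 
   S2   S0  S3  S0 
   S3   S0  S4  S2 
 * S4   S0  S1  S2 
(> = start, * = accepting)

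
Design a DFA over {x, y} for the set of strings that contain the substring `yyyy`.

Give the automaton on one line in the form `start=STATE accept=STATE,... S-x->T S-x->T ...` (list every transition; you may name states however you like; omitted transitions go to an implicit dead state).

States S0..S3 record the length of the longest prefix of `yyyy` that matches the current input suffix. Reaching S4 means `yyyy` has been seen, and we stay there forever. Accept from S4.
A 5-state machine:
        x   y  
>  S0   S0  S1 
   S1   S0  S2 
   S2   S0  S3 
   S3   S0  S4 
 * S4   S4  S4 
(> = start, * = accepting)

start=S0 accept=S4 S0-x->S0 S0-y->S1 S1-x->S0 S1-y->S2 S2-x->S0 S2-y->S3 S3-x->S0 S3-y->S4 S4-x->S4 S4-y->S4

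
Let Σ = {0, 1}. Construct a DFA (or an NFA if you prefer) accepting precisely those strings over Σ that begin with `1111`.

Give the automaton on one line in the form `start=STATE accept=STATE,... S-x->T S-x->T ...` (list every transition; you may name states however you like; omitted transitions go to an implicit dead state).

Check the first 4 symbols one by one: q0 through q3 record how many have matched `1111` so far; any wrong symbol goes to the dead state q5. After all 4 match we enter the accepting sink q4.
A 6-state machine:
        0   1  
>  q0   q5  q1 
   q1   q5  q2 
   q2   q5  q3 
   q3   q5  q4 
 * q4   q4  q4 
   q5   q5  q5 
(> = start, * = accepting)

start=q0 accept=q4 q0-0->q5 q0-1->q1 q1-0->q5 q1-1->q2 q2-0->q5 q2-1->q3 q3-0->q5 q3-1->q4 q4-0->q4 q4-1->q4 q5-0->q5 q5-1->q5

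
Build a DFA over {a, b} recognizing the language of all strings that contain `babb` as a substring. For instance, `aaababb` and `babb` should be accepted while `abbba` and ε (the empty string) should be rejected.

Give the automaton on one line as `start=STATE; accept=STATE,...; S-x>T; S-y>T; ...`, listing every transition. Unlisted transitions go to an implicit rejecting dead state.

start=s0; accept=s4; s0-a>s0; s0-b>s1; s1-a>s2; s1-b>s1; s2-a>s0; s2-b>s3; s3-a>s2; s3-b>s4; s4-a>s4; s4-b>s4

States s0..s3 record the length of the longest prefix of `babb` that matches the current input suffix. Reaching s4 means `babb` has been seen, and we stay there forever. Accept from s4.
5 states suffice.
        a   b  
>  s0   s0  s1 
   s1   s2  s1 
   s2   s0  s3 
   s3   s2  s4 
 * s4   s4  s4 
(> = start, * = accepting)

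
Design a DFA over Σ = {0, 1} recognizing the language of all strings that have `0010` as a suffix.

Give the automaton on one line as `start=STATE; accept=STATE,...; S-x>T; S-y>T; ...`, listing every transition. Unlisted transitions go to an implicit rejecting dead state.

start=S0; accept=S4; S0-0>S1; S0-1>S0; S1-0>S2; S1-1>S0; S2-0>S2; S2-1>S3; S3-0>S4; S3-1>S0; S4-0>S2; S4-1>S0

Let each state record the length of the longest suffix of the input read so far that is also a prefix of `0010`. S1 means the last symbol is `0`; S2 means the last 2 symbols are `00`; S3 means the last 3 symbols are `001`; S4 means the last 4 symbols are `0010`. Accept only at S4, where the string currently ends in `0010`.
A 5-state machine:
        0   1  
>  S0   S1  S0 
   S1   S2  S0 
   S2   S2  S3 
   S3   S4  S0 
 * S4   S2  S0 
(> = start, * = accepting)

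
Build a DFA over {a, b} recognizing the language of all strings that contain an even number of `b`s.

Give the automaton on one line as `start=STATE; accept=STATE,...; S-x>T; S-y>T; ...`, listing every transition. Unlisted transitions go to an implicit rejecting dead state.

start=q0; accept=q0; q0-a>q0; q0-b>q1; q1-a>q1; q1-b>q0

Keep the running count of `b`s modulo 2: each `b` advances along the cycle q0 → q1 → q0 while other symbols loop. Accept at q0.
A 2-state machine:
        a   b  
>* q0   q0  q1 
   q1   q1  q0 
(> = start, * = accepting)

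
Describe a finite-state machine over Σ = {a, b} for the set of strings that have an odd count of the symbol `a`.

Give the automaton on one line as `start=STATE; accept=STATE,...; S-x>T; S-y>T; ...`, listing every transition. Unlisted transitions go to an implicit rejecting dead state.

Keep the running count of `a`s modulo 2: each `a` advances along the cycle s0 → s1 → s0 while other symbols loop. Accept at s1.
A 2-state machine:
        a   b  
>  s0   s1  s0 
 * s1   s0  s1 
(> = start, * = accepting)

start=s0; accept=s1; s0-a>s1; s0-b>s0; s1-a>s0; s1-b>s1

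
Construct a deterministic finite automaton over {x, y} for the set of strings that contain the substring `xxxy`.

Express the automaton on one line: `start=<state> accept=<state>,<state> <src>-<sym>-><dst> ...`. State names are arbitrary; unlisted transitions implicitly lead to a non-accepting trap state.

States A..D record the length of the longest prefix of `xxxy` that matches the current input suffix. Reaching E means `xxxy` has been seen, and we stay there forever. Accept from E.
A 5-state machine:
       x  y 
>  A   B  A 
   B   C  A 
   C   D  A 
   D   D  E 
 * E   E  E 
(> = start, * = accepting)

start=A accept=E A-x->B A-y->A B-x->C B-y->A C-x->D C-y->A D-x->D D-y->E E-x->E E-y->E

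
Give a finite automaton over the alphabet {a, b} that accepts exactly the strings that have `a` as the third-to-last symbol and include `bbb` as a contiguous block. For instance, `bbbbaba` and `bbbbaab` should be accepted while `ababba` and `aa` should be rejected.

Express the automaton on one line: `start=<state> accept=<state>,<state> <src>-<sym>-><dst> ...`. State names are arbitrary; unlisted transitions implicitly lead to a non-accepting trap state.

start=s0 accept=s7,s8,s9,s10 s0-a->s0 s0-b->s1 s1-a->s0 s1-b->s2 s2-a->s0 s2-b->s3 s3-a->s4 s3-b->s3 s4-a->s5 s4-b->s6 s5-a->s7 s5-b->s8 s6-a->s9 s6-b->s10 s7-a->s7 s7-b->s8 s8-a->s9 s8-b->s10 s9-a->s5 s9-b->s6 s10-a->s4 s10-b->s3

Run two small machines in parallel and take their product. The first has 15 states tracking the last 3 symbols read; the second has 4 states tracking whether and how much of `bbb` has been seen. A product state is a pair (one from each), accepting exactly when both do. Equivalent product states are then merged.
11 states suffice.
          a    b  
>  s0     s0   s1 
   s1     s0   s2 
   s2     s0   s3 
   s3     s4   s3 
   s4     s5   s6 
   s5     s7   s8 
   s6     s9  s10 
 * s7     s7   s8 
 * s8     s9  s10 
 * s9     s5   s6 
 * s10    s4   s3 
(> = start, * = accepting)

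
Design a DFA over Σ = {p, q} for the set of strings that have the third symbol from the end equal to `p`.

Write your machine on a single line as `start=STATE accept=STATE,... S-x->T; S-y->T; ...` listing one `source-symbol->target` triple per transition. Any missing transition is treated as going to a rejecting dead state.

start=S0; accept=S7,S8,S9,S10; S0-p->S1; S0-q->S2; S1-p->S3; S1-q->S4; S2-p->S5; S2-q->S6; S3-p->S7; S3-q->S8; S4-p->S9; S4-q->S10; S5-p->S11; S5-q->S12; S6-p->S13; S6-q->S14; S7-p->S7; S7-q->S8; S8-p->S9; S8-q->S10; S9-p->S11; S9-q->S12; S10-p->S13; S10-q->S14; S11-p->S7; S11-q->S8; S12-p->S9; S12-q->S10; S13-p->S11; S13-q->S12; S14-p->S13; S14-q->S14

A DFA must remember the last 3 symbols (since which symbol is third-to-last isn't known until the input ends). Use one state per possible window of the last ≤3 symbols; accept from those whose window starts with `p`.
With 15 states:
          p    q  
>  S0     S1   S2 
   S1     S3   S4 
   S2     S5   S6 
   S3     S7   S8 
   S4     S9  S10 
   S5    S11  S12 
   S6    S13  S14 
 * S7     S7   S8 
 * S8     S9  S10 
 * S9    S11  S12 
 * S10   S13  S14 
   S11    S7   S8 
   S12    S9  S10 
   S13   S11  S12 
   S14   S13  S14 
(> = start, * = accepting)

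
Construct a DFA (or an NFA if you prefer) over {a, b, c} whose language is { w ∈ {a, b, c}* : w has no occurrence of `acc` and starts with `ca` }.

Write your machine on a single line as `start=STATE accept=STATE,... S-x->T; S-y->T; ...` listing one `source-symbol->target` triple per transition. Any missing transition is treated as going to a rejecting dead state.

start=q0; accept=q3,q4,q5; q0-a->q1; q0-b->q1; q0-c->q2; q1-a->q1; q1-b->q1; q1-c->q1; q2-a->q3; q2-b->q1; q2-c->q1; q3-a->q3; q3-b->q4; q3-c->q5; q4-a->q3; q4-b->q4; q4-c->q4; q5-a->q3; q5-b->q4; q5-c->q1

Build one automaton per condition and run them in lockstep. The first has 4 states tracking partial matches of the forbidden pattern `acc`; the second has 4 states tracking whether the input so far still matches the prefix `ca`. A product state is a pair (one from each), accepting exactly when both do. After merging equivalent states the machine shrinks.
A 6-state machine:
        a   b   c  
>  q0   q1  q1  q2 
   q1   q1  q1  q1 
   q2   q3  q1  q1 
 * q3   q3  q4  q5 
 * q4   q3  q4  q4 
 * q5   q3  q4  q1 
(> = start, * = accepting)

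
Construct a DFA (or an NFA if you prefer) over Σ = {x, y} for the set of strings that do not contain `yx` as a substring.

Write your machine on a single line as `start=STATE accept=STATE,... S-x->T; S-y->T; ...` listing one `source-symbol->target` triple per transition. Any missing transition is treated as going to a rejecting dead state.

This is the complement of 'contains `yx`'. Use the same substring-matching states — s0 through s2 holding how much of `yx` has just been matched — but flip the accepting set: everything except the trap s2 accepts.
With 3 states:
        x   y  
>* s0   s0  s1 
 * s1   s2  s1 
   s2   s2  s2 
(> = start, * = accepting)

start=s0; accept=s0,s1; s0-x->s0; s0-y->s1; s1-x->s2; s1-y->s1; s2-x->s2; s2-y->s2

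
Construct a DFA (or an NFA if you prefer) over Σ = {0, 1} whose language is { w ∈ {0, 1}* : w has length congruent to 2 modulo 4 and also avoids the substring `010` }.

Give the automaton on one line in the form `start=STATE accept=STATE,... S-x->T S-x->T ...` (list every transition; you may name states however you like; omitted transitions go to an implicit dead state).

Run two small machines in parallel and take their product. The first has 4 states tracking the input length modulo 4; the second has 4 states tracking partial matches of the forbidden pattern `010`. A product state is a pair (one from each), accepting exactly when both do. Minimizing collapses redundant product states.
A 13-state machine:
          0    1  
>  s0     s1   s2 
   s1     s3   s4 
   s2     s3   s5 
 * s3     s6   s7 
 * s4     s8   s9 
 * s5     s6   s9 
   s6    s10  s11 
   s7     s8   s0 
   s8     s8   s8 
   s9    s10   s0 
   s10    s1  s12 
   s11    s8   s2 
   s12    s8   s5 
(> = start, * = accepting)

start=s0 accept=s3,s4,s5 s0-0->s1 s0-1->s2 s1-0->s3 s1-1->s4 s2-0->s3 s2-1->s5 s3-0->s6 s3-1->s7 s4-0->s8 s4-1->s9 s5-0->s6 s5-1->s9 s6-0->s10 s6-1->s11 s7-0->s8 s7-1->s0 s8-0->s8 s8-1->s8 s9-0->s10 s9-1->s0 s10-0->s1 s10-1->s12 s11-0->s8 s11-1->s2 s12-0->s8 s12-1->s5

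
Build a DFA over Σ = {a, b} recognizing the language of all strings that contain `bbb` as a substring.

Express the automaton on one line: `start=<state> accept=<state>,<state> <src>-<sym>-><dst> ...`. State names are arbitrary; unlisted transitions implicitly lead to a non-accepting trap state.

Track how much of `bbb` has been matched so far: state S0 is no progress, S3 is the absorbing accept state reached once `bbb` has occurred. Intermediate states record partial matches; on a mismatch, fall back to the longest reusable overlap.
A 4-state machine:
        a   b  
>  S0   S0  S1 
   S1   S0  S2 
   S2   S0  S3 
 * S3   S3  S3 
(> = start, * = accepting)

start=S0 accept=S3 S0-a->S0 S0-b->S1 S1-a->S0 S1-b->S2 S2-a->S0 S2-b->S3 S3-a->S3 S3-b->S3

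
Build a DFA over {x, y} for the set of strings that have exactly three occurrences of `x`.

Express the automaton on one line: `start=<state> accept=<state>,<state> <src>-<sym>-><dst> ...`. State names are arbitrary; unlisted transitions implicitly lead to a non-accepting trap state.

start=S0 accept=S3 S0-x->S1 S0-y->S0 S1-x->S2 S1-y->S1 S2-x->S3 S2-y->S2 S3-x->S4 S3-y->S3 S4-x->S4 S4-y->S4

Count `x`s, saturating at 4: states S0 through S3 mean 0 through 3 `x`s seen; S4 means more than 3. Each `x` increments (capped at S4); other symbols loop. Accept from {S3}.
        x   y  
>  S0   S1  S0 
   S1   S2  S1 
   S2   S3  S2 
 * S3   S4  S3 
   S4   S4  S4 
(> = start, * = accepting)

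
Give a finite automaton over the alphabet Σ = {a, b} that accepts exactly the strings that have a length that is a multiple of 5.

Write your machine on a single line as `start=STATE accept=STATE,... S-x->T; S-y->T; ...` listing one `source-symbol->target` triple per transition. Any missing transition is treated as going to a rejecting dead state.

Count input length modulo 5: every symbol advances one step around the cycle q0 → q1 → q2 → q3 → q4 → q0. Accept at q0.
        a   b  
>* q0   q1  q1 
   q1   q2  q2 
   q2   q3  q3 
   q3   q4  q4 
   q4   q0  q0 
(> = start, * = accepting)

start=q0; accept=q0; q0-a->q1; q0-b->q1; q1-a->q2; q1-b->q2; q2-a->q3; q2-b->q3; q3-a->q4; q3-b->q4; q4-a->q0; q4-b->q0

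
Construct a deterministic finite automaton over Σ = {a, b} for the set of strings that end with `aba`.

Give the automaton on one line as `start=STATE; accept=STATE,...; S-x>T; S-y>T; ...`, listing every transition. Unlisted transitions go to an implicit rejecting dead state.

start=s0; accept=s3; s0-a>s1; s0-b>s0; s1-a>s1; s1-b>s2; s2-a>s3; s2-b>s0; s3-a>s1; s3-b>s2

Let each state record the length of the longest suffix of the input read so far that is also a prefix of `aba`. s1 means the last symbol is `a`; s2 means the last 2 symbols are `ab`; s3 means the last 3 symbols are `aba`. Accept only at s3, where the string currently ends in `aba`.
With 4 states:
        a   b  
>  s0   s1  s0 
   s1   s1  s2 
   s2   s3  s0 
 * s3   s1  s2 
(> = start, * = accepting)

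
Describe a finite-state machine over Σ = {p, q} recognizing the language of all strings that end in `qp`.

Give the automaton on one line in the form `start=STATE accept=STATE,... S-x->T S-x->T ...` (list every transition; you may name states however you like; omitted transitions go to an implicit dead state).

start=A accept=C A-p->A A-q->B B-p->C B-q->B C-p->A C-q->B

Remember how much of `qp` the current input suffix matches. State A means no match yet; B means the last symbol is `q`; C means the last 2 symbols are `qp`. Only C accepts. On a mismatch, fall back to the longest proper suffix that is still a prefix of `qp`.
       p  q 
>  A   A  B 
   B   C  B 
 * C   A  B 
(> = start, * = accepting)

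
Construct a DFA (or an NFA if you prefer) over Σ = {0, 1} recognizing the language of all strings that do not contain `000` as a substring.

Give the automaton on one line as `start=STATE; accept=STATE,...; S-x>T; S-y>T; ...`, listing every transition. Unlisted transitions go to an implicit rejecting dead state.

start=s0; accept=s0,s1,s2; s0-0>s1; s0-1>s0; s1-0>s2; s1-1>s0; s2-0>s3; s2-1>s0; s3-0>s3; s3-1>s3

This is the complement of 'contains `000`'. Use the same substring-matching states — s0 through s3 holding how much of `000` has just been matched — but flip the accepting set: everything except the trap s3 accepts.
A 4-state machine:
        0   1  
>* s0   s1  s0 
 * s1   s2  s0 
 * s2   s3  s0 
   s3   s3  s3 
(> = start, * = accepting)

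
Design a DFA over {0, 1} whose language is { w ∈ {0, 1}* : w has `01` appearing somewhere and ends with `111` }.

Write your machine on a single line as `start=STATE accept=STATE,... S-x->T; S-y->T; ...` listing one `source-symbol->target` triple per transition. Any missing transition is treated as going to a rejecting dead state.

start=q0; accept=q4; q0-0->q1; q0-1->q0; q1-0->q1; q1-1->q2; q2-0->q1; q2-1->q3; q3-0->q1; q3-1->q4; q4-0->q1; q4-1->q4

Build one automaton per condition and run them in lockstep. The first has 3 states tracking whether and how much of `01` has been seen; the second has 4 states tracking how much of the suffix `111` has currently been matched. A product state is a pair (one from each), accepting exactly when both do. Equivalent product states are then merged.
With 5 states:
        0   1  
>  q0   q1  q0 
   q1   q1  q2 
   q2   q1  q3 
   q3   q1  q4 
 * q4   q1  q4 
(> = start, * = accepting)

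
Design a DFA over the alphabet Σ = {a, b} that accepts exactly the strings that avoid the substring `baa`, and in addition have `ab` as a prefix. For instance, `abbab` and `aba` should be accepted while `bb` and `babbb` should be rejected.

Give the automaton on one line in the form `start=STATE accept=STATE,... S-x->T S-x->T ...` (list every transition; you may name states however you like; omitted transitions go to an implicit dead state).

Run two small machines in parallel and take their product. One (4 states) tracks partial matches of the forbidden pattern `baa`; the other (4 states) tracks whether the input so far still matches the prefix `ab`. Each combined state is a pair, one component from each; accept when both components accept. After merging equivalent states the machine shrinks.
5 states suffice.
        a   b  
>  S0   S1  S2 
   S1   S2  S3 
   S2   S2  S2 
 * S3   S4  S3 
 * S4   S2  S3 
(> = start, * = accepting)

start=S0 accept=S3,S4 S0-a->S1 S0-b->S2 S1-a->S2 S1-b->S3 S2-a->S2 S2-b->S2 S3-a->S4 S3-b->S3 S4-a->S2 S4-b->S3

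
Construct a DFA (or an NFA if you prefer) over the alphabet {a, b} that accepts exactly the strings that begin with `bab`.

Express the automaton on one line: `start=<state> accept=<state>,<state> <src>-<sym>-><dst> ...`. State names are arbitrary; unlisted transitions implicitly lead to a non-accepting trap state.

start=q0 accept=q3 q0-a->q4 q0-b->q1 q1-a->q2 q1-b->q4 q2-a->q4 q2-b->q3 q3-a->q3 q3-b->q3 q4-a->q4 q4-b->q4

Walk along `bab` while the input agrees: from q0 take `b` to q1, and so on. Any deviation drops to the rejecting sink q4. Once q3 is reached the prefix is confirmed and every continuation is accepted.
        a   b  
>  q0   q4  q1 
   q1   q2  q4 
   q2   q4  q3 
 * q3   q3  q3 
   q4   q4  q4 
(> = start, * = accepting)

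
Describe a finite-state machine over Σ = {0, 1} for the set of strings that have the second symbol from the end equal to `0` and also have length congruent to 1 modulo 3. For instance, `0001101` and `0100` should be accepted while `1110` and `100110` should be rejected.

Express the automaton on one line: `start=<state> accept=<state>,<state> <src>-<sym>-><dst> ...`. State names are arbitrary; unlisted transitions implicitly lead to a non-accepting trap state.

Run two small machines in parallel and take their product. The first has 7 states tracking the last 2 symbols read; the second has 3 states tracking the input length modulo 3. A product state is a pair (one from each), accepting exactly when both do. Equivalent product states are then merged.
With 5 states:
        0   1  
>  s0   s1  s1 
   s1   s2  s2 
   s2   s3  s0 
   s3   s4  s4 
 * s4   s2  s2 
(> = start, * = accepting)

start=s0 accept=s4 s0-0->s1 s0-1->s1 s1-0->s2 s1-1->s2 s2-0->s3 s2-1->s0 s3-0->s4 s3-1->s4 s4-0->s2 s4-1->s2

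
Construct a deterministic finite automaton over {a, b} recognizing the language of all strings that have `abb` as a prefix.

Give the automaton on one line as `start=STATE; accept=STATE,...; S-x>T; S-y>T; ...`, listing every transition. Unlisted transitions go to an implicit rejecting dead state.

start=q0; accept=q3; q0-a>q1; q0-b>q4; q1-a>q4; q1-b>q2; q2-a>q4; q2-b>q3; q3-a>q3; q3-b>q3; q4-a>q4; q4-b>q4

Walk along `abb` while the input agrees: from q0 take `a` to q1, and so on. Any deviation drops to the rejecting sink q4. Once q3 is reached the prefix is confirmed and every continuation is accepted.
With 5 states:
        a   b  
>  q0   q1  q4 
   q1   q4  q2 
   q2   q4  q3 
 * q3   q3  q3 
   q4   q4  q4 
(> = start, * = accepting)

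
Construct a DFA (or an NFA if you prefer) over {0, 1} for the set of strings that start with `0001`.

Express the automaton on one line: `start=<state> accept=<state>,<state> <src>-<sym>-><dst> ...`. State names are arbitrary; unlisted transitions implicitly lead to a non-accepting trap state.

start=A accept=E A-0->B A-1->F B-0->C B-1->F C-0->D C-1->F D-0->F D-1->E E-0->E E-1->E F-0->F F-1->F

Check the first 4 symbols one by one: A through D record how many have matched `0001` so far; any wrong symbol goes to the dead state F. After all 4 match we enter the accepting sink E.
With 6 states:
       0  1 
>  A   B  F 
   B   C  F 
   C   D  F 
   D   F  E 
 * E   E  E 
   F   F  F 
(> = start, * = accepting)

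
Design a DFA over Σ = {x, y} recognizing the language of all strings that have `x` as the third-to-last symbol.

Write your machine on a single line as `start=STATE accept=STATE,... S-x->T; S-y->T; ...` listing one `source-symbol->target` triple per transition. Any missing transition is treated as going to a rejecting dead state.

Because acceptance depends on a position counted from the end, the machine has to buffer the most recent 3 symbols. Make each state the string of the last up-to-3 symbols read; on input `x` shift the window left and append `x`. Accept when the buffered window has length 3 and begins with `x`.
A 15-state machine:
          x    y  
>  q0     q1   q2 
   q1     q3   q4 
   q2     q5   q6 
   q3     q7   q8 
   q4     q9  q10 
   q5    q11  q12 
   q6    q13  q14 
 * q7     q7   q8 
 * q8     q9  q10 
 * q9    q11  q12 
 * q10   q13  q14 
   q11    q7   q8 
   q12    q9  q10 
   q13   q11  q12 
   q14   q13  q14 
(> = start, * = accepting)

start=q0; accept=q7,q8,q9,q10; q0-x->q1; q0-y->q2; q1-x->q3; q1-y->q4; q2-x->q5; q2-y->q6; q3-x->q7; q3-y->q8; q4-x->q9; q4-y->q10; q5-x->q11; q5-y->q12; q6-x->q13; q6-y->q14; q7-x->q7; q7-y->q8; q8-x->q9; q8-y->q10; q9-x->q11; q9-y->q12; q10-x->q13; q10-y->q14; q11-x->q7; q11-y->q8; q12-x->q9; q12-y->q10; q13-x->q11; q13-y->q12; q14-x->q13; q14-y->q14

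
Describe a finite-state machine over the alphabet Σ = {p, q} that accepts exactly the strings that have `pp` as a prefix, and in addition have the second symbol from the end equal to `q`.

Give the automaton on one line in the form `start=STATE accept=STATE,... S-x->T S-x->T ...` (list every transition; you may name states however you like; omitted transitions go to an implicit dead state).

Build one automaton per condition and run them in lockstep. One (4 states) tracks whether the input so far still matches the prefix `pp`; the other (7 states) tracks the last 2 symbols read. Each combined state is a pair, one component from each; accept when both components accept. Equivalent product states are then merged.
A 7-state machine:
        p   q  
>  s0   s1  s2 
   s1   s3  s2 
   s2   s2  s2 
   s3   s3  s4 
   s4   s5  s6 
 * s5   s3  s4 
 * s6   s5  s6 
(> = start, * = accepting)

start=s0 accept=s5,s6 s0-p->s1 s0-q->s2 s1-p->s3 s1-q->s2 s2-p->s2 s2-q->s2 s3-p->s3 s3-q->s4 s4-p->s5 s4-q->s6 s5-p->s3 s5-q->s4 s6-p->s5 s6-q->s6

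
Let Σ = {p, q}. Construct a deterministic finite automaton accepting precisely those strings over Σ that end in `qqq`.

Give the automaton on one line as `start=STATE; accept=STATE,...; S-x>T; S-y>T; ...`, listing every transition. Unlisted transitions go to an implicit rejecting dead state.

Let each state record the length of the longest suffix of the input read so far that is also a prefix of `qqq`. B means the last symbol is `q`; C means the last 2 symbols are `qq`; D means the last 3 symbols are `qqq`. Accept only at D, where the string currently ends in `qqq`.
With 4 states:
       p  q 
>  A   A  B 
   B   A  C 
   C   A  D 
 * D   A  D 
(> = start, * = accepting)

start=A; accept=D; A-p>A; A-q>B; B-p>A; B-q>C; C-p>A; C-q>D; D-p>A; D-q>D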